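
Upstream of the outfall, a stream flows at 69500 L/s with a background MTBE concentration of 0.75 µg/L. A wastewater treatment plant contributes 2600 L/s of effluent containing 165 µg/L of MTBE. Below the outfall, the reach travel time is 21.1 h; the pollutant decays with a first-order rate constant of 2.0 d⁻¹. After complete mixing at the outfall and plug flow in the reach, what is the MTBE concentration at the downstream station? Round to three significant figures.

Mass balance: C = (69500·0.7500 + 2600·165.0) / 72100 = 481100/72100 = 6.673 µg/L.
After decay, C = 6.673 × e^(−kt) = 6.673 × 0.1723 = 1.150 µg/L.

1.15 µg/L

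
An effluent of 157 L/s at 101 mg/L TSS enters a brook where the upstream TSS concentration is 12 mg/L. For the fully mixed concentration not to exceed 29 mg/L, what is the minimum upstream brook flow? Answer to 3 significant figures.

Set C_mix = 29: (Q·12.00 + 157.0·101.0) / (Q + 157.0) = 29
→ Q = 157.0·(101.0 − 29)/(29 − 12.00) = 664.9 L/s.

665 L/s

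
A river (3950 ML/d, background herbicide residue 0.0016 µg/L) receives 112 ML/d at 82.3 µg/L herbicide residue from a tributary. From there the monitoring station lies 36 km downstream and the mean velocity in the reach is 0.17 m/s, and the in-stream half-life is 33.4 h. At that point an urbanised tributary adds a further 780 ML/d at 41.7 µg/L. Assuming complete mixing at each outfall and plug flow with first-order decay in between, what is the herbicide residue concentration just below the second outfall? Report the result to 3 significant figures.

Conservation of mass: C = (3950·0.001600 + 112.0·82.30) / 4062 = 9224/4062 = 2.271 µg/L; combined flow 4062 ML/d.
Travel time t = 36·1000 / 0.17 = 211800 s = 58.82 h.
Half-life 33.4 h → k = ln 2 / 33.4 = 0.02075 h⁻¹ = 0.4981 d⁻¹.
Applying C = C₀e^(−kt): 2.271 × 0.2950 = 0.6699 µg/L.
Second outfall: C = (4062·0.6699 + 780.0·41.70)/4842 = 7.279 µg/L.

7.28 µg/L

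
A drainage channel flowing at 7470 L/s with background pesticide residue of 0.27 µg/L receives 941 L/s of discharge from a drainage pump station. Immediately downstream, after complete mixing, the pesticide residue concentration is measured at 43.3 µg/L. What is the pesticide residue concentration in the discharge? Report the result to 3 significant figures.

Mass balance: 7470·0.2700 + 941.0·Cₑ = 8411·43.30
→ Cₑ = (8411·43.30 − 7470·0.2700) / 941.0 = 384.9 µg/L.

385 µg/L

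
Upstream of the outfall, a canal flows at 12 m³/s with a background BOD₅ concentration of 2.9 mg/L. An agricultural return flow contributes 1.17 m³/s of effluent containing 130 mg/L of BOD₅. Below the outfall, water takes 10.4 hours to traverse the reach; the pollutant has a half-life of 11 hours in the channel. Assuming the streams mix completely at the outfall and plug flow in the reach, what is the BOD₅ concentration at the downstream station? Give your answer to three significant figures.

7.37 mg/L

After mixing, C = (12.00·2.900 + 1.170·130.0) / 13.17 = 186.9/13.17 = 14.19 mg/L.
Half-life 11 h → k = ln 2 / 11 = 0.06301 h⁻¹ = 1.512 d⁻¹.
Decay over the reach: 14.19·exp(−kt) = 14.19·0.5193 = 7.369 mg/L.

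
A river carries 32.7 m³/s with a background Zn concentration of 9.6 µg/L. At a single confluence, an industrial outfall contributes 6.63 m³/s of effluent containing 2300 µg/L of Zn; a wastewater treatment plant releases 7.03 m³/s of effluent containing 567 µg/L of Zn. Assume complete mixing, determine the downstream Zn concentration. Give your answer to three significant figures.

Mixed concentration C = ΣQC/ΣQ = (32.70·9.600 + 6.630·2300 + 7.030·567.0) / 46.36 = 19550/46.36 = 421.7 µg/L.

422 µg/L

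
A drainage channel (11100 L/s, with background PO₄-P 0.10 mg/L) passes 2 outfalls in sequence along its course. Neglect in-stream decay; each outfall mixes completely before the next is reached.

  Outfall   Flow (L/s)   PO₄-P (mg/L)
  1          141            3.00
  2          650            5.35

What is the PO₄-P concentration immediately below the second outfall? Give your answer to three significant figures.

After outfall 1: Q = 11100 + 141.0 = 11240 L/s; C = (11100·0.1000 + 141.0·3.000)/11240 = 0.1364 mg/L.
After outfall 2: Q = 11240 + 650.0 = 11890 L/s; C = (11240·0.1364 + 650.0·5.350)/11890 = 0.4214 mg/L.

0.421 mg/L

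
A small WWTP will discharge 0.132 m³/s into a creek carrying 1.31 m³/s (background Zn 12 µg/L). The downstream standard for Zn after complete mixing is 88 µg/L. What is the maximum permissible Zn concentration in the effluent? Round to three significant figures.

842 µg/L

At the limit, (Qr·Cr + Qe·Cₑ)/(Qr + Qe) = 88:
Cₑ = (1.442·88 − 1.310·12.00) / 0.1320 = 842.2 µg/L.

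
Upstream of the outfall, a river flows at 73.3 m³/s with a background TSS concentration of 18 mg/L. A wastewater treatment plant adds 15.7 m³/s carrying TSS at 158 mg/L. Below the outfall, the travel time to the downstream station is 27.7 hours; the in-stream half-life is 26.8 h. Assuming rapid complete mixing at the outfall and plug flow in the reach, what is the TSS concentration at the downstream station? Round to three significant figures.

20.9 mg/L

Flow-weighted average: C = (73.30·18.00 + 15.70·158.0) / 89.00 = 3800/89.00 = 42.70 mg/L.
Half-life 26.8 h → k = ln 2 / 26.8 = 0.02586 h⁻¹ = 0.6207 d⁻¹.
First-order decay: C = 42.70·exp(−k·t) = 42.70·0.4885 = 20.86 mg/L.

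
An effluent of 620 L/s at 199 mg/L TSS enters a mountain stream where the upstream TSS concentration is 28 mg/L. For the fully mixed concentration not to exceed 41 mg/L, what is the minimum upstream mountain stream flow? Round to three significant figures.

7540 L/s

Set C_mix = 41: (Q·28.00 + 620.0·199.0) / (Q + 620.0) = 41
→ Q = 620.0·(199.0 − 41)/(41 − 28.00) = 7535 L/s.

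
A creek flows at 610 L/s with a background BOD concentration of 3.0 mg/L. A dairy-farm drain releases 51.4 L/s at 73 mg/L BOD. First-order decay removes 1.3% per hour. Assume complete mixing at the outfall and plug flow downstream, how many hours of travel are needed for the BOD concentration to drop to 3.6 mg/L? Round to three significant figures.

Flow-weighted average: C = (610.0·3.000 + 51.40·73.00) / 661.4 = 5582/661.4 = 8.440 mg/L.
1.3%/h lost → k = −ln(1 − 0.013) = 0.01309 h⁻¹.
8.440·exp(−k·t) = 3.6 → t = ln(8.440/3.6)/k = 234400 s = 65.12 h.

65.1 h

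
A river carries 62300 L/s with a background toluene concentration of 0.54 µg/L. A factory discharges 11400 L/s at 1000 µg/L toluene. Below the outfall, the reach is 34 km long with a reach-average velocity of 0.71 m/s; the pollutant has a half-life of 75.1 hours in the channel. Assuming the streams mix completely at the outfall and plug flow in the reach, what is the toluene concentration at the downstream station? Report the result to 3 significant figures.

137 µg/L

Mass balance: C = (62300·0.5400 + 11400·1000) / 73700 = 11430000/73700 = 155.1 µg/L.
Travel time t = 34·1000 / 0.71 = 47890 s = 13.30 h.
Half-life 75.1 h → k = ln 2 / 75.1 = 0.009230 h⁻¹ = 0.2215 d⁻¹.
Applying C = C₀e^(−kt): 155.1 × 0.8845 = 137.2 µg/L.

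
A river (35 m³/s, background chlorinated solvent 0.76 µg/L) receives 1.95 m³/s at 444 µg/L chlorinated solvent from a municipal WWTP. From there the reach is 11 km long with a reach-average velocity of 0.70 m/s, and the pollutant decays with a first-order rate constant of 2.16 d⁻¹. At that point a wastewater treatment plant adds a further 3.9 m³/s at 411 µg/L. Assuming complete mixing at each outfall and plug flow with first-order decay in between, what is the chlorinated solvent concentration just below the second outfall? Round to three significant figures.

Mass balance: C = (35.00·0.7600 + 1.950·444.0) / 36.95 = 892.4/36.95 = 24.15 µg/L; combined flow 36.95 m³/s.
Travel time t = 11·1000 / 0.70 = 15710 s = 4.365 h.
Applying C = C₀e^(−kt): 24.15 × 0.6751 = 16.31 µg/L.
At the second outfall, C = (36.95·16.31 + 3.900·411.0) / (36.95 + 3.900) = 53.99 µg/L.

54.0 µg/L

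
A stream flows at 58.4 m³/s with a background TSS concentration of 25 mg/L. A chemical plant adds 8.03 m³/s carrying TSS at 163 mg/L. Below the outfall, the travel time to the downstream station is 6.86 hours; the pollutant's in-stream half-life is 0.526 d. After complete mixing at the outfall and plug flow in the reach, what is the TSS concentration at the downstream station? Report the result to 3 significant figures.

After mixing, C = (58.40·25.00 + 8.030·163.0) / 66.43 = 2769/66.43 = 41.68 mg/L.
Half-life 0.526 d → k = ln 2 / 0.526 = 1.318 d⁻¹.
First-order decay: C = 41.68·exp(−k·t) = 41.68·0.6861 = 28.60 mg/L.

28.6 mg/L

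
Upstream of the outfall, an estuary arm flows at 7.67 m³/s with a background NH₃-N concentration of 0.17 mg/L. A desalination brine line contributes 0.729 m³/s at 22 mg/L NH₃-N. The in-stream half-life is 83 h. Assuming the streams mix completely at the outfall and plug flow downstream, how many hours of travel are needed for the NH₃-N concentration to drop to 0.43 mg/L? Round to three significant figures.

After mixing, C = (7.670·0.1700 + 0.7290·22.00) / 8.399 = 17.34/8.399 = 2.065 mg/L.
Half-life 83 h → k = ln 2 / 83 = 0.008351 h⁻¹ = 0.2004 d⁻¹.
2.065·exp(−k·t) = 0.43 → t = ln(2.065/0.43)/k = 676400 s = 187.9 h.

188 h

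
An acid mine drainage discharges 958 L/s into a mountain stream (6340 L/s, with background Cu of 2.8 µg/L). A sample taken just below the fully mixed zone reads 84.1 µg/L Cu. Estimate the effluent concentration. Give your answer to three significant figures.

622 µg/L

Mass balance: 6340·2.800 + 958.0·Cₑ = 7298·84.10
→ Cₑ = (7298·84.10 − 6340·2.800) / 958.0 = 622.1 µg/L.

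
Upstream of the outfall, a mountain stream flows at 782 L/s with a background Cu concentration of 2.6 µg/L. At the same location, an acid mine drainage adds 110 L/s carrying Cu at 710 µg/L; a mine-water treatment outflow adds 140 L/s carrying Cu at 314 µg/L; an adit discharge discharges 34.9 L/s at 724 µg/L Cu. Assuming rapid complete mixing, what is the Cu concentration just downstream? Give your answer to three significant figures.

140 µg/L

Conservation of mass: C = (782.0·2.600 + 110.0·710.0 + 140.0·314.0 + 34.90·724.0) / 1067 = 149400/1067 = 140.0 µg/L.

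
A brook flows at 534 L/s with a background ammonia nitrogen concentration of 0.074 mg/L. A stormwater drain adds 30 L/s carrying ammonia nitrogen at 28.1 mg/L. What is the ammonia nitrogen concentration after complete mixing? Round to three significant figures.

1.56 mg/L

Flow-weighted average: C = (534.0·0.07400 + 30.00·28.10) / 564.0 = 882.5/564.0 = 1.565 mg/L.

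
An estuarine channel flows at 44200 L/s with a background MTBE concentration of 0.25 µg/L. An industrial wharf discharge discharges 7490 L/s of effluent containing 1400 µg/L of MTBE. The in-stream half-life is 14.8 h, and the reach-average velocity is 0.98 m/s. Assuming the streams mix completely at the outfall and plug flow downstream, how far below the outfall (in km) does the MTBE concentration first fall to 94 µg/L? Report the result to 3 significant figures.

Flow-weighted average: C = (44200·0.2500 + 7490·1400) / 51690 = 10500000/51690 = 203.1 µg/L.
Half-life 14.8 h → k = ln 2 / 14.8 = 0.04683 h⁻¹ = 1.124 d⁻¹.
Set 203.1·exp(−k·t) = 94 → t = ln(203.1/94)/k = 59210 s = 16.45 h.
Distance = v·t = 0.98·59210 = 58030 m = 58.03 km.

58.0 km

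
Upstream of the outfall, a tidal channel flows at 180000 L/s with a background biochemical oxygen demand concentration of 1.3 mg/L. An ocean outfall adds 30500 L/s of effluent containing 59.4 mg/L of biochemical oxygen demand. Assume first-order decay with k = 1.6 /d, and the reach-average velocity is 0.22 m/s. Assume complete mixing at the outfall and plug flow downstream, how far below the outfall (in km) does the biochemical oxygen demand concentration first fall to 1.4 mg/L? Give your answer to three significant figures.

23.0 km

Mixed concentration C = ΣQC/ΣQ = (180000·1.300 + 30500·59.40) / 210500 = 2046000/210500 = 9.718 mg/L.
Set 9.718·exp(−k·t) = 1.4 → t = ln(9.718/1.4)/k = 104600 s = 29.06 h.
Distance = v·t = 0.22·104600 = 23020 m = 23.02 km.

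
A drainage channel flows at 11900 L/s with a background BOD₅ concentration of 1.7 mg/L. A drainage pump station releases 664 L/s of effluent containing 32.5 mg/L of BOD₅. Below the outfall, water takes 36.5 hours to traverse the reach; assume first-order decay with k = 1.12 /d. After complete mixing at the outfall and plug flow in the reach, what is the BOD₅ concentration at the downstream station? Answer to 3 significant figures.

Mass balance: C = (11900·1.700 + 664.0·32.50) / 12560 = 41810/12560 = 3.328 mg/L.
Applying C = C₀e^(−kt): 3.328 × 0.1821 = 0.6059 mg/L.

0.606 mg/L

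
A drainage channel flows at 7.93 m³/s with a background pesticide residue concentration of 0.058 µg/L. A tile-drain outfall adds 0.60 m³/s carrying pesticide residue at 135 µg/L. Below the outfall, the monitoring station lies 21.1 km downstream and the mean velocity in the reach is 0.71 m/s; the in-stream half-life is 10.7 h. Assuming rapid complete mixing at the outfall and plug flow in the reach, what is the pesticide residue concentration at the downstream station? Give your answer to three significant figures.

5.59 µg/L

Flow-weighted average: C = (7.930·0.05800 + 0.6000·135.0) / 8.530 = 81.46/8.530 = 9.550 µg/L.
Travel time t = 21.1·1000 / 0.71 = 29720 s = 8.255 h.
Half-life 10.7 h → k = ln 2 / 10.7 = 0.06478 h⁻¹ = 1.555 d⁻¹.
Decay over the reach: 9.550·exp(−kt) = 9.550·0.5858 = 5.594 µg/L.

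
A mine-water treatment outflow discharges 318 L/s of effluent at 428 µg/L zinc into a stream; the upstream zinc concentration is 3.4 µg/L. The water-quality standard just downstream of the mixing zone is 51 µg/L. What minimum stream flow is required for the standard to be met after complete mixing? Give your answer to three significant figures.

Set C_mix = 51: (Q·3.400 + 318.0·428.0) / (Q + 318.0) = 51
→ Q = 318.0·(428.0 − 51)/(51 − 3.400) = 2519 L/s.

2520 L/s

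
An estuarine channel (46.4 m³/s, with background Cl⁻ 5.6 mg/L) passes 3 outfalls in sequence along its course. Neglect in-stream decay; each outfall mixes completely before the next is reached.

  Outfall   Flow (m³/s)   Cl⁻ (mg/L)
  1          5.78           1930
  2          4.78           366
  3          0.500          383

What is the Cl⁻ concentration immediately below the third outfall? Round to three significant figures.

After outfall 1: Q = 46.40 + 5.780 = 52.18 m³/s; C = (46.40·5.600 + 5.780·1930)/52.18 = 218.8 mg/L.
After outfall 2: Q = 52.18 + 4.780 = 56.96 m³/s; C = (52.18·218.8 + 4.780·366.0)/56.96 = 231.1 mg/L.
After outfall 3: Q = 56.96 + 0.5000 = 57.46 m³/s; C = (56.96·231.1 + 0.5000·383.0)/57.46 = 232.4 mg/L.

232 mg/L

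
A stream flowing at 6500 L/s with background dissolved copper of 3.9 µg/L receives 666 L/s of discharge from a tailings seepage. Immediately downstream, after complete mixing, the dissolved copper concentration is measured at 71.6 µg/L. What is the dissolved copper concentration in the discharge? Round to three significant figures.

Mass balance: 6500·3.900 + 666.0·Cₑ = 7166·71.60
→ Cₑ = (7166·71.60 − 6500·3.900) / 666.0 = 732.3 µg/L.

732 µg/L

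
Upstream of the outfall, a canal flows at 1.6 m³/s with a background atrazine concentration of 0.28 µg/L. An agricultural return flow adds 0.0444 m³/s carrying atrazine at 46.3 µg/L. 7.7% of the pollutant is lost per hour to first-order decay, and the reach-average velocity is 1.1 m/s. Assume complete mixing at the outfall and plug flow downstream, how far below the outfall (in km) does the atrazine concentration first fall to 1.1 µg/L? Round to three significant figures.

Mass balance: C = (1.600·0.2800 + 0.04440·46.30) / 1.644 = 2.504/1.644 = 1.523 µg/L.
7.7%/h lost → k = −ln(1 − 0.077) = 0.08013 h⁻¹.
Set 1.523·exp(−k·t) = 1.1 → t = ln(1.523/1.1)/k = 14610 s = 4.057 h.
Distance = v·t = 1.1·14610 = 16070 m = 16.07 km.

16.1 km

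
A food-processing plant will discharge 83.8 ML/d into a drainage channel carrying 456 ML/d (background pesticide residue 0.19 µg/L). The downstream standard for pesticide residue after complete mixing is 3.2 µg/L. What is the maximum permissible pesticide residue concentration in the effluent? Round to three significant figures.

19.6 µg/L

At the limit, (Qr·Cr + Qe·Cₑ)/(Qr + Qe) = 3.2:
Cₑ = (539.8·3.2 − 456.0·0.1900) / 83.80 = 19.58 µg/L.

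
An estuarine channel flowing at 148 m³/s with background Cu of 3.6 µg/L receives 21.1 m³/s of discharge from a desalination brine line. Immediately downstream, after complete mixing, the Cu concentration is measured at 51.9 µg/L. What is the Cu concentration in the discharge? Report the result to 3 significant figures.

Mass balance: 148.0·3.600 + 21.10·Cₑ = 169.1·51.90
→ Cₑ = (169.1·51.90 − 148.0·3.600) / 21.10 = 390.7 µg/L.

391 µg/L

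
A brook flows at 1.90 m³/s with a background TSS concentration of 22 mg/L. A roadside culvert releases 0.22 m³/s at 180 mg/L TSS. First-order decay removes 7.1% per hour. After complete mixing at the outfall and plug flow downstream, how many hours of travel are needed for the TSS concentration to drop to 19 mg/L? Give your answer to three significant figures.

Flow-weighted average: C = (1.900·22.00 + 0.2200·180.0) / 2.120 = 81.40/2.120 = 38.40 mg/L.
7.1%/h lost → k = −ln(1 − 0.071) = 0.07365 h⁻¹.
38.40·exp(−k·t) = 19 → t = ln(38.40/19)/k = 34390 s = 9.553 h.

9.55 h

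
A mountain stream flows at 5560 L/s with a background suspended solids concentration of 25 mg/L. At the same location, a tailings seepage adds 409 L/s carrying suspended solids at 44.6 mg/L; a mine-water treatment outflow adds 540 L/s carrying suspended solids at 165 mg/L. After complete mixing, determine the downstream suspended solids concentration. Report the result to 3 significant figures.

37.8 mg/L

Mixed concentration C = ΣQC/ΣQ = (5560·25.00 + 409.0·44.60 + 540.0·165.0) / 6509 = 246300/6509 = 37.85 mg/L.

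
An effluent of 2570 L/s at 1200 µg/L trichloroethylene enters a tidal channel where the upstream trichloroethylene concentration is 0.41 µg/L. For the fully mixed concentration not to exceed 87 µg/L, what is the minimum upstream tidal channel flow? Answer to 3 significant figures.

Set C_mix = 87: (Q·0.4100 + 2570·1200) / (Q + 2570) = 87
→ Q = 2570·(1200 − 87)/(87 − 0.4100) = 33030 L/s.

33000 L/s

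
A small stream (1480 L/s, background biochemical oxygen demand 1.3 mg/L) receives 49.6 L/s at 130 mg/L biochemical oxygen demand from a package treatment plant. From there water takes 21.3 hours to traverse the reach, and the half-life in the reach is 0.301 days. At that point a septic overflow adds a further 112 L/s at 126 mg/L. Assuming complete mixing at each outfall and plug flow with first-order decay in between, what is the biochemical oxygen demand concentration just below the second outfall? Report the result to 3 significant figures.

9.26 mg/L

Mass balance: C = (1480·1.300 + 49.60·130.0) / 1530 = 8372/1530 = 5.473 mg/L; combined flow 1530 L/s.
Half-life 0.301 d → k = ln 2 / 0.301 = 2.303 d⁻¹.
First-order decay: C = 5.473·exp(−k·t) = 5.473·0.1295 = 0.7090 mg/L.
Second outfall: C = (1530·0.7090 + 112.0·126.0)/1642 = 9.257 mg/L.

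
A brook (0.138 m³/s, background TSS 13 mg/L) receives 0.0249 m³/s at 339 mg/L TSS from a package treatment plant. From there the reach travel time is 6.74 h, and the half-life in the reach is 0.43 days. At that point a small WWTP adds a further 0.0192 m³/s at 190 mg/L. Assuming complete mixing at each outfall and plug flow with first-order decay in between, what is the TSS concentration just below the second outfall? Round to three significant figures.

Mixed concentration C = ΣQC/ΣQ = (0.1380·13.00 + 0.02490·339.0) / 0.1629 = 10.24/0.1629 = 62.83 mg/L; combined flow 0.1629 m³/s.
Half-life 0.43 d → k = ln 2 / 0.43 = 1.612 d⁻¹.
First-order decay: C = 62.83·exp(−k·t) = 62.83·0.6359 = 39.95 mg/L.
Second outfall: C = (0.1629·39.95 + 0.01920·190.0)/0.1821 = 55.77 mg/L.

55.8 mg/L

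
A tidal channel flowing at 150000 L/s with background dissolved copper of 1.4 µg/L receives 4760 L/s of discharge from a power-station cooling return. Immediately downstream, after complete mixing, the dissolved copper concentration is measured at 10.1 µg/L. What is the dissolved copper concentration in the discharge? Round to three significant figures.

Mass balance: 150000·1.400 + 4760·Cₑ = 154800·10.10
→ Cₑ = (154800·10.10 − 150000·1.400) / 4760 = 284.3 µg/L.

284 µg/L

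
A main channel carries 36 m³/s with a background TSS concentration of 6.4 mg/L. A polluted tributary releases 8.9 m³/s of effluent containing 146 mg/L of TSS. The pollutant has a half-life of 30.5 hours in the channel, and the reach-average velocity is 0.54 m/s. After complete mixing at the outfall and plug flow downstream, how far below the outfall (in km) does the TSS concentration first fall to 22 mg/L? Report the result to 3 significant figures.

Conservation of mass: C = (36.00·6.400 + 8.900·146.0) / 44.90 = 1530/44.90 = 34.07 mg/L.
Half-life 30.5 h → k = ln 2 / 30.5 = 0.02273 h⁻¹ = 0.5454 d⁻¹.
Set 34.07·exp(−k·t) = 22 → t = ln(34.07/22)/k = 69290 s = 19.25 h.
Distance = v·t = 0.54·69290 = 37420 m = 37.42 km.

37.4 km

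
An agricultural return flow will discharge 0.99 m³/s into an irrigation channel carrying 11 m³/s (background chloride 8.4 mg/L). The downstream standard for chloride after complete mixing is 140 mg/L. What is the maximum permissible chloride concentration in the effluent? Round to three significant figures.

1600 mg/L

At the limit, (Qr·Cr + Qe·Cₑ)/(Qr + Qe) = 140:
Cₑ = (11.99·140 − 11.00·8.400) / 0.9900 = 1602 mg/L.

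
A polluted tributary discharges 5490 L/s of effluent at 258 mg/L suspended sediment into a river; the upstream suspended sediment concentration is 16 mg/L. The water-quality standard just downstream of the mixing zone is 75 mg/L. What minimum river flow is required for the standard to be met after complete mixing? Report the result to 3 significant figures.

17000 L/s

Set C_mix = 75: (Q·16.00 + 5490·258.0) / (Q + 5490) = 75
→ Q = 5490·(258.0 − 75)/(75 − 16.00) = 17030 L/s.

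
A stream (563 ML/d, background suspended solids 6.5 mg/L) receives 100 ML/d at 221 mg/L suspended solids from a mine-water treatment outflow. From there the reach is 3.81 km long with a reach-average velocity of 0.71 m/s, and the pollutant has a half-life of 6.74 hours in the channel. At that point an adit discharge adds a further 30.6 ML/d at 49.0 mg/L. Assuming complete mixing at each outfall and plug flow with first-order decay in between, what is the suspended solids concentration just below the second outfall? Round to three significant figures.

34.0 mg/L

Flow-weighted average: C = (563.0·6.500 + 100.0·221.0) / 663.0 = 25760/663.0 = 38.85 mg/L; combined flow 663.0 ML/d.
Travel time t = 3.81·1000 / 0.71 = 5366 s = 1.491 h.
Half-life 6.74 h → k = ln 2 / 6.74 = 0.1028 h⁻¹ = 2.468 d⁻¹.
After decay, C = 38.85 × e^(−kt) = 38.85 × 0.8579 = 33.33 mg/L.
Second outfall: C = (663.0·33.33 + 30.60·49.00)/693.6 = 34.02 mg/L.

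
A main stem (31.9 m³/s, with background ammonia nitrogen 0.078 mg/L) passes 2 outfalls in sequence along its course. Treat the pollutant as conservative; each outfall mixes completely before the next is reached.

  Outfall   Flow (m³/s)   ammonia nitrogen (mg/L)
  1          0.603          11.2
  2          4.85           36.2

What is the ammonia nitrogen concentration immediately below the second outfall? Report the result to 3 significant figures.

After outfall 1: Q = 31.90 + 0.6030 = 32.50 m³/s; C = (31.90·0.07800 + 0.6030·11.20)/32.50 = 0.2843 mg/L.
After outfall 2: Q = 32.50 + 4.850 = 37.35 m³/s; C = (32.50·0.2843 + 4.850·36.20)/37.35 = 4.948 mg/L.

4.95 mg/L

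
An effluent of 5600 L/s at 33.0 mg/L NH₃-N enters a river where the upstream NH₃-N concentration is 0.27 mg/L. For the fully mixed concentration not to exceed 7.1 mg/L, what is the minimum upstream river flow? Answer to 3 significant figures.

Set C_mix = 7.1: (Q·0.2700 + 5600·33.00) / (Q + 5600) = 7.1
→ Q = 5600·(33.00 − 7.1)/(7.1 − 0.2700) = 21240 L/s.

21200 L/s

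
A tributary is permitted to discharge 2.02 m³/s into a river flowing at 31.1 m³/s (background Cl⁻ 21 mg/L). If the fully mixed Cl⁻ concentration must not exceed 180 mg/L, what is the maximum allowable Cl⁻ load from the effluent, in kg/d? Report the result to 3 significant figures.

459000 kg/d

Mass balance at the limit: 31.10·21.00 + 2.020·Cₑ = 33.12·180 → Cₑ = 2628 mg/L.
Load = 2.020 m³/s × 2628 g/m³ × 86 400 s/d = 458700 kg/d.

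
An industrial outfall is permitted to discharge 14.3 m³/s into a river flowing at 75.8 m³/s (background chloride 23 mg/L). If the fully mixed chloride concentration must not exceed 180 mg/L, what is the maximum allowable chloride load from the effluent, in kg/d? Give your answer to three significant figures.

1250000 kg/d

Mass balance at the limit: 75.80·23.00 + 14.30·Cₑ = 90.10·180 → Cₑ = 1012 mg/L.
Load = 14.30 m³/s × 1012 g/m³ × 86 400 s/d = 1251000 kg/d.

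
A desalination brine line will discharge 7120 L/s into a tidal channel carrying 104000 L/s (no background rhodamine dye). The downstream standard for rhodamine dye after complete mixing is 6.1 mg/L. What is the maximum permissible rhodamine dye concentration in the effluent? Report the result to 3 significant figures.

At the limit, (Qr·Cr + Qe·Cₑ)/(Qr + Qe) = 6.1:
Cₑ = (111100·6.1 − 104000·0) / 7120 = 95.20 mg/L.

95.2 mg/L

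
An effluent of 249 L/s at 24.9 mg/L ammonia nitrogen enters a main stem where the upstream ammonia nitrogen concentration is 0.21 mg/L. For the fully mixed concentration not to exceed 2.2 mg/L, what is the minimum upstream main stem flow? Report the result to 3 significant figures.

2840 L/s

Set C_mix = 2.2: (Q·0.2100 + 249.0·24.90) / (Q + 249.0) = 2.2
→ Q = 249.0·(24.90 − 2.2)/(2.2 − 0.2100) = 2840 L/s.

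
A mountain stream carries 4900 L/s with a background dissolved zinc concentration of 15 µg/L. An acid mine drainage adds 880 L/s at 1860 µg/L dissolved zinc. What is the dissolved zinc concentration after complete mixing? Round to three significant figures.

Mass balance: C = (4900·15.00 + 880.0·1860) / 5780 = 1710000/5780 = 295.9 µg/L.

296 µg/L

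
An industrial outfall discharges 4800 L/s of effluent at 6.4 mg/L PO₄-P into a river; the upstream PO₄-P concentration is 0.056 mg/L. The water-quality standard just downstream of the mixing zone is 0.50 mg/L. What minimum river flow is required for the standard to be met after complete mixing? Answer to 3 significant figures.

63800 L/s

Set C_mix = 0.50: (Q·0.05600 + 4800·6.400) / (Q + 4800) = 0.50
→ Q = 4800·(6.400 − 0.50)/(0.50 − 0.05600) = 63780 L/s.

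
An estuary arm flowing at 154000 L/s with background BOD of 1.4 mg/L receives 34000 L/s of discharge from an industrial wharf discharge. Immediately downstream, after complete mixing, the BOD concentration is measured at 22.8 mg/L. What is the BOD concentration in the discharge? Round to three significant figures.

120 mg/L

Mass balance: 154000·1.400 + 34000·Cₑ = 188000·22.80
→ Cₑ = (188000·22.80 − 154000·1.400) / 34000 = 119.7 mg/L.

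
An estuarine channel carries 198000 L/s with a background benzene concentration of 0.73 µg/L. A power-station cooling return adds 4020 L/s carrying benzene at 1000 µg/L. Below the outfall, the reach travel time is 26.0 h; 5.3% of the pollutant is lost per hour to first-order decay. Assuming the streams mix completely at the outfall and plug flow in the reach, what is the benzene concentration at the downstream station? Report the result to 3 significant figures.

Mixed concentration C = ΣQC/ΣQ = (198000·0.7300 + 4020·1000) / 202000 = 4165000/202000 = 20.61 µg/L.
5.3%/h lost → k = −ln(1 − 0.053) = 0.05446 h⁻¹.
Decay over the reach: 20.61·exp(−kt) = 20.61·0.2427 = 5.003 µg/L.

5.00 µg/L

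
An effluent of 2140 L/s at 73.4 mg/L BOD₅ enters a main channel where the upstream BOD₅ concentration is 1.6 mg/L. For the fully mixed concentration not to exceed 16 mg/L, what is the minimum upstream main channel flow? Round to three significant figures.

Set C_mix = 16: (Q·1.600 + 2140·73.40) / (Q + 2140) = 16
→ Q = 2140·(73.40 − 16)/(16 − 1.600) = 8530 L/s.

8530 L/s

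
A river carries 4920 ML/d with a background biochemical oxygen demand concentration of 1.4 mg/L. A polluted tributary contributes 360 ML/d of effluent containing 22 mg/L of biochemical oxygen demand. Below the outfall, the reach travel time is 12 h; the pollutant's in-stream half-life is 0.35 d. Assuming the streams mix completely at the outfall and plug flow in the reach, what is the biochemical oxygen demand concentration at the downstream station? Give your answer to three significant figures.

1.04 mg/L

Flow-weighted average: C = (4920·1.400 + 360.0·22.00) / 5280 = 14810/5280 = 2.805 mg/L.
Half-life 0.35 d → k = ln 2 / 0.35 = 1.980 d⁻¹.
First-order decay: C = 2.805·exp(−k·t) = 2.805·0.3715 = 1.042 mg/L.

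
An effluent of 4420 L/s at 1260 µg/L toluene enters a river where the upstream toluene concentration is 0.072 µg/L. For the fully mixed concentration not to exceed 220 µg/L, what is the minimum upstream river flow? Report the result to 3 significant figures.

20900 L/s

Set C_mix = 220: (Q·0.07200 + 4420·1260) / (Q + 4420) = 220
→ Q = 4420·(1260 − 220)/(220 − 0.07200) = 20900 L/s.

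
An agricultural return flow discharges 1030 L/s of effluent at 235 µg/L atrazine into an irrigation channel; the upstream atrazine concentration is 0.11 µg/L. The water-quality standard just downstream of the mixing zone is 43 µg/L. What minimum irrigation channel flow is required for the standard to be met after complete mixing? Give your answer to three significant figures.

Set C_mix = 43: (Q·0.1100 + 1030·235.0) / (Q + 1030) = 43
→ Q = 1030·(235.0 − 43)/(43 − 0.1100) = 4611 L/s.

4610 L/s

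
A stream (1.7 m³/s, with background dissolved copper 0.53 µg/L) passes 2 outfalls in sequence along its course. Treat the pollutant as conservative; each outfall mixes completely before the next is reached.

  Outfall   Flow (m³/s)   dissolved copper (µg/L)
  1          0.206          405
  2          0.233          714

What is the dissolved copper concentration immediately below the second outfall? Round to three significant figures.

After outfall 1: Q = 1.700 + 0.2060 = 1.906 m³/s; C = (1.700·0.5300 + 0.2060·405.0)/1.906 = 44.25 µg/L.
After outfall 2: Q = 1.906 + 0.2330 = 2.139 m³/s; C = (1.906·44.25 + 0.2330·714.0)/2.139 = 117.2 µg/L.

117 µg/L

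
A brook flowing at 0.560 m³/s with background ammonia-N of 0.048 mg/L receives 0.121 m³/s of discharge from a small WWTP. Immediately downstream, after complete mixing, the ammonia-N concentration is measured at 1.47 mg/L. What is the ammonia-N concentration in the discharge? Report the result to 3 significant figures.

Mass balance: 0.5600·0.04800 + 0.1210·Cₑ = 0.6810·1.470
→ Cₑ = (0.6810·1.470 − 0.5600·0.04800) / 0.1210 = 8.051 mg/L.

8.05 mg/L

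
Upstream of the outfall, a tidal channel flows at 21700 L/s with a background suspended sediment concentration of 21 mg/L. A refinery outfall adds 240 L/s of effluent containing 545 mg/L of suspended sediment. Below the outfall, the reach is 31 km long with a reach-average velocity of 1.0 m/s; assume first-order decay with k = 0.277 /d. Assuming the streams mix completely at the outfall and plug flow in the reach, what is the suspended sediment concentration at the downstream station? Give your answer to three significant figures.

24.2 mg/L

Conservation of mass: C = (21700·21.00 + 240.0·545.0) / 21940 = 586500/21940 = 26.73 mg/L.
Travel time t = 31·1000 / 1.0 = 31000 s = 8.611 h.
Applying C = C₀e^(−kt): 26.73 × 0.9054 = 24.20 mg/L.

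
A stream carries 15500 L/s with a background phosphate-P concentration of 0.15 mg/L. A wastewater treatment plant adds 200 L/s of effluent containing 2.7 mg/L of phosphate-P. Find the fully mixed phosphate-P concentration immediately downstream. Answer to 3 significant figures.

After mixing, C = (15500·0.1500 + 200.0·2.700) / 15700 = 2865/15700 = 0.1825 mg/L.

0.182 mg/L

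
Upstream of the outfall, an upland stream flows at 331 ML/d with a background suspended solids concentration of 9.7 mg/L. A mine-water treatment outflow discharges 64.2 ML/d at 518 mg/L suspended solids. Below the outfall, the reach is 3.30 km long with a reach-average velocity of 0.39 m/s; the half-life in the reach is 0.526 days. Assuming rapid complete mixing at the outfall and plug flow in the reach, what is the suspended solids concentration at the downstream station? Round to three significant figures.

81.1 mg/L

After mixing, C = (331.0·9.700 + 64.20·518.0) / 395.2 = 36470/395.2 = 92.27 mg/L.
Travel time t = 3.30·1000 / 0.39 = 8462 s = 2.350 h.
Half-life 0.526 d → k = ln 2 / 0.526 = 1.318 d⁻¹.
After decay, C = 92.27 × e^(−kt) = 92.27 × 0.8789 = 81.10 mg/L.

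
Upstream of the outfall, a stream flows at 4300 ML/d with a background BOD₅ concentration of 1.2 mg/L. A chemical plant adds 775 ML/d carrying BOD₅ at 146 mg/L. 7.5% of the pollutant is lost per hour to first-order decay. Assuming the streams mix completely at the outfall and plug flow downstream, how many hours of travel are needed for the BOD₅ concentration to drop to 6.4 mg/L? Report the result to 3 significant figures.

Mixed concentration C = ΣQC/ΣQ = (4300·1.200 + 775.0·146.0) / 5075 = 118300/5075 = 23.31 mg/L.
7.5%/h lost → k = −ln(1 − 0.075) = 0.07796 h⁻¹.
23.31·exp(−k·t) = 6.4 → t = ln(23.31/6.4)/k = 59690 s = 16.58 h.

16.6 h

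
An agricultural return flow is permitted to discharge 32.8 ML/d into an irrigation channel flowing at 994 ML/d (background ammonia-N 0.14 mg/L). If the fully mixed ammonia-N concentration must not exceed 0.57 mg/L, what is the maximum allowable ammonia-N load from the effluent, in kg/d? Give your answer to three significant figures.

Mass balance at the limit: 994.0·0.1400 + 32.80·Cₑ = 1027·0.57 → Cₑ = 13.60 mg/L.
32.80 ML/d = 0.3796 m³/s. Load = 0.3796 m³/s × 13.60 g/m³ × 86 400 s/d = 446.1 kg/d.

446 kg/d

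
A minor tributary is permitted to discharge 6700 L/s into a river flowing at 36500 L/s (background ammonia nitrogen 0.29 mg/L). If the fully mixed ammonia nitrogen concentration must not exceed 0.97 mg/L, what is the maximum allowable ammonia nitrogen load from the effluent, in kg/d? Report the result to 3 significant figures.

Mass balance at the limit: 36500·0.2900 + 6700·Cₑ = 43200·0.97 → Cₑ = 4.674 mg/L.
6700 L/s = 6.700 m³/s. Load = 6.700 m³/s × 4.674 g/m³ × 86 400 s/d = 2706 kg/d.

2710 kg/d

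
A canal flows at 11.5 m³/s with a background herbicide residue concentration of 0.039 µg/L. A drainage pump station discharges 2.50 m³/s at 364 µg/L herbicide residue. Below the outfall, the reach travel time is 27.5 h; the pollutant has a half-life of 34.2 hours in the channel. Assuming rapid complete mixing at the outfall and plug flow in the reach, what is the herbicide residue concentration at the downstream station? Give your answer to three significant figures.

37.2 µg/L

Conservation of mass: C = (11.50·0.03900 + 2.500·364.0) / 14.00 = 910.4/14.00 = 65.03 µg/L.
Half-life 34.2 h → k = ln 2 / 34.2 = 0.02027 h⁻¹ = 0.4864 d⁻¹.
Decay over the reach: 65.03·exp(−kt) = 65.03·0.5727 = 37.25 µg/L.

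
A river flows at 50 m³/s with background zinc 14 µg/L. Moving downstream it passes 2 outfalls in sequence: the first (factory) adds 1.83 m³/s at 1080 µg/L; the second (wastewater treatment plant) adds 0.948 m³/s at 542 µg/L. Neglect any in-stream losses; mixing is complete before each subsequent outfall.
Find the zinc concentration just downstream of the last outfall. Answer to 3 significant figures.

60.4 µg/L

Below outfall 1: Q → 51.83 m³/s, C = (50.00·14.00 + 1.830·1080)/51.83 = 51.64 µg/L.
Below outfall 2: Q → 52.78 m³/s, C = (51.83·51.64 + 0.9480·542.0)/52.78 = 60.45 µg/L.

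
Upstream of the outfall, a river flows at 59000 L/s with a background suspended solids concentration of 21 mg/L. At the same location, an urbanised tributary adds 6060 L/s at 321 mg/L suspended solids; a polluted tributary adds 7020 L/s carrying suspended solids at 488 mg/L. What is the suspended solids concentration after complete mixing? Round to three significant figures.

Flow-weighted average: C = (59000·21.00 + 6060·321.0 + 7020·488.0) / 72080 = 6610000/72080 = 91.70 mg/L.

91.7 mg/L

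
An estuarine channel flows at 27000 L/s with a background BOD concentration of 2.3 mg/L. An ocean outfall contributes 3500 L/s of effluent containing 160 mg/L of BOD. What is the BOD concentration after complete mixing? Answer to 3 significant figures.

Flow-weighted average: C = (27000·2.300 + 3500·160.0) / 30500 = 622100/30500 = 20.40 mg/L.

20.4 mg/L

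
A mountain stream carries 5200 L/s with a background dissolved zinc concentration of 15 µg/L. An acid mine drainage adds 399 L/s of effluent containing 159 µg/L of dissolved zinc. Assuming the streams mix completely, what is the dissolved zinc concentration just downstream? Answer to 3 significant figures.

25.3 µg/L

Mass balance: C = (5200·15.00 + 399.0·159.0) / 5599 = 141400/5599 = 25.26 µg/L.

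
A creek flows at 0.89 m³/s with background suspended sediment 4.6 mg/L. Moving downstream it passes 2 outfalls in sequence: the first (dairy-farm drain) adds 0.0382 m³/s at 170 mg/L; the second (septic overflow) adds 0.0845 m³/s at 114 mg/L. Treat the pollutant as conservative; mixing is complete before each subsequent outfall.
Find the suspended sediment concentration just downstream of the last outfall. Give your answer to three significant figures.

Below outfall 1: Q → 0.9282 m³/s, C = (0.8900·4.600 + 0.03820·170.0)/0.9282 = 11.41 mg/L.
Below outfall 2: Q → 1.013 m³/s, C = (0.9282·11.41 + 0.08450·114.0)/1.013 = 19.97 mg/L.

20.0 mg/L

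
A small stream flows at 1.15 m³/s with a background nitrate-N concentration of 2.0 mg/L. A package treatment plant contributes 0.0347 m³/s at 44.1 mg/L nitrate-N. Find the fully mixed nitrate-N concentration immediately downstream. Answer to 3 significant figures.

3.23 mg/L

Flow-weighted average: C = (1.150·2.000 + 0.03470·44.10) / 1.185 = 3.830/1.185 = 3.233 mg/L.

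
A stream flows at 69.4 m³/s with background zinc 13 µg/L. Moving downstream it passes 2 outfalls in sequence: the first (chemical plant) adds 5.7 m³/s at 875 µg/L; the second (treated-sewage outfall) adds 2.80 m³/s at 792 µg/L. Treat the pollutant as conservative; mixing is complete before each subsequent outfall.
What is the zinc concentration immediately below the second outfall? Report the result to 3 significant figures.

104 µg/L

Outfall 1: combined Q = 75.10 m³/s; C = (69.40·13.00 + 5.700·875.0)/75.10 = 78.42 µg/L.
Outfall 2: combined Q = 77.90 m³/s; C = (75.10·78.42 + 2.800·792.0)/77.90 = 104.1 µg/L.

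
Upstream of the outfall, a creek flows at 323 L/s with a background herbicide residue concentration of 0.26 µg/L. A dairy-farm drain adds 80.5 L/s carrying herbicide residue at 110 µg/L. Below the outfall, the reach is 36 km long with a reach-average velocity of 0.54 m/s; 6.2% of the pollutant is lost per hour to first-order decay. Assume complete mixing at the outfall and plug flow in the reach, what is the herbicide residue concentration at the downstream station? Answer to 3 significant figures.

Mixed concentration C = ΣQC/ΣQ = (323.0·0.2600 + 80.50·110.0) / 403.5 = 8939/403.5 = 22.15 µg/L.
Travel time t = 36·1000 / 0.54 = 66670 s = 18.52 h.
6.2%/h lost → k = −ln(1 − 0.062) = 0.06401 h⁻¹.
After decay, C = 22.15 × e^(−kt) = 22.15 × 0.3057 = 6.771 µg/L.

6.77 µg/L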